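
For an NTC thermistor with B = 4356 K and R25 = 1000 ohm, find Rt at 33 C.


NTC thermistor equation: Rt = R25 * exp(B * (1/T - 1/T25)).
T in Kelvin: 306.15 K, T25 = 298.15 K
1/T - 1/T25 = 1/306.15 - 1/298.15 = -8.764e-05
B * (1/T - 1/T25) = 4356 * -8.764e-05 = -0.3818
Rt = 1000 * exp(-0.3818) = 682.6 ohm

682.6 ohm


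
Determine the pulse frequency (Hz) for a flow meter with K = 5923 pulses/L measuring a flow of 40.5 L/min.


Frequency = K * Q / 60 (converting L/min to L/s).
f = 5923 * 40.5 / 60
f = 239881.5 / 60
f = 3998.03 Hz

3998.03 Hz


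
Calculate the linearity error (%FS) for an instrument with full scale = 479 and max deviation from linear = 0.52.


Linearity error = (max deviation / full scale) * 100%.
Linearity = (0.52 / 479) * 100
Linearity = 0.109 %FS

0.109 %FS


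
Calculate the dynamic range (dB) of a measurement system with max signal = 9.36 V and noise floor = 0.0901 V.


Dynamic range = 20 * log10(Vmax / Vnoise).
DR = 20 * log10(9.36 / 0.0901)
DR = 20 * log10(103.88)
DR = 40.33 dB

40.33 dB


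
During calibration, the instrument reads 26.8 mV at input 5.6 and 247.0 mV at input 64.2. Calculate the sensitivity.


Sensitivity = (y2 - y1) / (x2 - x1).
S = (247.0 - 26.8) / (64.2 - 5.6)
S = 220.2 / 58.6
S = 3.7577 mV/unit

3.7577 mV/unit


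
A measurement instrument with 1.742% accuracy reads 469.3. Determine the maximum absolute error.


Absolute error = (accuracy% / 100) * reading.
Error = (1.742 / 100) * 469.3
Error = 0.01742 * 469.3
Error = 8.1752

8.1752


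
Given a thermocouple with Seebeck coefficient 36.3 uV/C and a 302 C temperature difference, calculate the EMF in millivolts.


The thermocouple output V = sensitivity * dT.
V = 36.3 uV/C * 302 C
V = 10962.6 uV
V = 10.963 mV

10.963 mV


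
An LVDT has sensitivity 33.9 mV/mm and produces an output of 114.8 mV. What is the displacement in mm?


Displacement = Vout / sensitivity.
d = 114.8 / 33.9
d = 3.386 mm

3.386 mm


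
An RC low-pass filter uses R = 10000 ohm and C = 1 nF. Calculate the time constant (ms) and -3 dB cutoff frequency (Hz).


Time constant: tau = R * C.
tau = 10000 * 1.00e-09 = 1e-05 s
tau = 0.01 ms
Cutoff frequency: fc = 1 / (2*pi*R*C).
fc = 1 / (2*pi*1e-05) = 15915.49 Hz

tau = 0.01 ms, fc = 15915.49 Hz


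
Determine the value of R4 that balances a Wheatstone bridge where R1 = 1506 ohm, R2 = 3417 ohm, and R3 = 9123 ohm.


At balance: R1*R4 = R2*R3, so R4 = R2*R3/R1.
R4 = 3417 * 9123 / 1506
R4 = 31173291 / 1506
R4 = 20699.4 ohm

20699.4 ohm


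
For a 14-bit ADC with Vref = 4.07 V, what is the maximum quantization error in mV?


The maximum quantization error is +/- LSB/2.
LSB = Vref / 2^n = 4.07 / 16384 = 0.00024841 V
Max error = LSB / 2 = 0.00024841 / 2 = 0.00012421 V
Max error = 0.1242 mV

0.1242 mV


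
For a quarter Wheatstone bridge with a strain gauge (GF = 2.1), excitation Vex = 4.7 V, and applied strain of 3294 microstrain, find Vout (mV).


Quarter bridge output: Vout = (GF * epsilon * Vex) / 4.
Vout = (2.1 * 3294e-6 * 4.7) / 4
Vout = 0.03251178 / 4 V
Vout = 0.00812795 V = 8.1279 mV

8.1279 mV


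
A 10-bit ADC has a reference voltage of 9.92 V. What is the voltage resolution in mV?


The resolution (LSB) of an ADC is Vref / 2^n.
LSB = 9.92 / 2^10
LSB = 9.92 / 1024
LSB = 0.0096875 V = 9.6875 mV

9.6875 mV


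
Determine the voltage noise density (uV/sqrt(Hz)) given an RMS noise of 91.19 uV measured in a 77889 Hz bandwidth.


Noise spectral density = Vrms / sqrt(BW).
NSD = 91.19 / sqrt(77889)
NSD = 91.19 / 279.086
NSD = 0.3267 uV/sqrt(Hz)

0.3267 uV/sqrt(Hz)


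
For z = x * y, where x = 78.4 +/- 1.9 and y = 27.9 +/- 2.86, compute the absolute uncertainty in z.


For a product z = x*y, the relative uncertainty is:
uz/z = sqrt((ux/x)^2 + (uy/y)^2)
Relative uncertainties: ux/x = 1.9/78.4 = 0.024235
uy/y = 2.86/27.9 = 0.102509
z = 78.4 * 27.9 = 2187.4
uz = 2187.4 * sqrt(0.024235^2 + 0.102509^2) = 230.405

230.405


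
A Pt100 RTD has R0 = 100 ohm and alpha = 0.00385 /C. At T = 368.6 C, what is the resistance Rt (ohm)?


The RTD equation: Rt = R0 * (1 + alpha * T).
Rt = 100 * (1 + 0.00385 * 368.6)
Rt = 100 * (1 + 1.41911)
Rt = 100 * 2.41911
Rt = 241.911 ohm

241.911 ohm


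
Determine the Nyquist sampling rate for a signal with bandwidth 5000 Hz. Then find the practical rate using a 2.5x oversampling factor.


By Nyquist theorem, fs_min = 2 * fmax.
fs_min = 2 * 5000 = 10000 Hz
Practical rate = 2.5 * fs_min = 2.5 * 10000 = 25000 Hz

fs_min = 10000 Hz, fs_practical = 25000 Hz


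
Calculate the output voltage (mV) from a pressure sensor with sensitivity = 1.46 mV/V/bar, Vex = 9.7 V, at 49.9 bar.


Output = sensitivity * Vex * P.
Vout = 1.46 * 9.7 * 49.9
Vout = 14.162 * 49.9
Vout = 706.68 mV

706.68 mV


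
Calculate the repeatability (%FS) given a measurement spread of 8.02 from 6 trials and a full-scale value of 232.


Repeatability = (spread / full scale) * 100%.
R = (8.02 / 232) * 100
R = 3.457 %FS

3.457 %FS


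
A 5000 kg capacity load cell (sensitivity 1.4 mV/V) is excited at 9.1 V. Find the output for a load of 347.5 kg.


Vout = rated_output * Vex * (load / capacity).
Vout = 1.4 * 9.1 * (347.5 / 5000)
Vout = 1.4 * 9.1 * 0.0695
Vout = 0.885 mV

0.885 mV


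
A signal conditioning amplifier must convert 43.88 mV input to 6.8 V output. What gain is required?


Gain = Vout / Vin (converting to same units).
G = 6.8 V / 43.88 mV
G = 6800.0 mV / 43.88 mV
G = 154.97

154.97


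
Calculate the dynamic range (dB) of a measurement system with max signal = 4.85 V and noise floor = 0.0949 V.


Dynamic range = 20 * log10(Vmax / Vnoise).
DR = 20 * log10(4.85 / 0.0949)
DR = 20 * log10(51.11)
DR = 34.17 dB

34.17 dB


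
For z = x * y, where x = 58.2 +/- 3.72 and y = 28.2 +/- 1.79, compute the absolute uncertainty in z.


For a product z = x*y, the relative uncertainty is:
uz/z = sqrt((ux/x)^2 + (uy/y)^2)
Relative uncertainties: ux/x = 3.72/58.2 = 0.063918
uy/y = 1.79/28.2 = 0.063475
z = 58.2 * 28.2 = 1641.2
uz = 1641.2 * sqrt(0.063918^2 + 0.063475^2) = 147.844

147.844


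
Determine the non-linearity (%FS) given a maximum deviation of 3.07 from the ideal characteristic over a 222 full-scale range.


Linearity error = (max deviation / full scale) * 100%.
Linearity = (3.07 / 222) * 100
Linearity = 1.383 %FS

1.383 %FS


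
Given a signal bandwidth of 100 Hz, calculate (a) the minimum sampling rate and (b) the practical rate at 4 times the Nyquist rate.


By Nyquist theorem, fs_min = 2 * fmax.
fs_min = 2 * 100 = 200 Hz
Practical rate = 4 * fs_min = 4 * 200 = 800 Hz

fs_min = 200 Hz, fs_practical = 800 Hz


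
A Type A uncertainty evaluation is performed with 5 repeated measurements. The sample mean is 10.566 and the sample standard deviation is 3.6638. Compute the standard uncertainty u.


The standard uncertainty for Type A evaluation is u = s / sqrt(n).
u = 3.6638 / sqrt(5)
u = 3.6638 / 2.2361
u = 1.6385

1.6385


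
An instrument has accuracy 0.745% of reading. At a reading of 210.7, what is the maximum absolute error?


Absolute error = (accuracy% / 100) * reading.
Error = (0.745 / 100) * 210.7
Error = 0.00745 * 210.7
Error = 1.5697

1.5697


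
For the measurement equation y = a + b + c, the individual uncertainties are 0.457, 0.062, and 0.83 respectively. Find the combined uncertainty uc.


For a sum of independent quantities, uc = sqrt(u1^2 + u2^2 + u3^2).
uc = sqrt(0.457^2 + 0.062^2 + 0.83^2)
uc = sqrt(0.208849 + 0.003844 + 0.6889)
uc = 0.9495

0.9495


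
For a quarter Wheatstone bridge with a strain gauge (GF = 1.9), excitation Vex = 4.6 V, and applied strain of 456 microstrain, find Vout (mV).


Quarter bridge output: Vout = (GF * epsilon * Vex) / 4.
Vout = (1.9 * 456e-6 * 4.6) / 4
Vout = 0.00398544 / 4 V
Vout = 0.00099636 V = 0.9964 mV

0.9964 mV


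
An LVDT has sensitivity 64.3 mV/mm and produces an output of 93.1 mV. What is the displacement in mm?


Displacement = Vout / sensitivity.
d = 93.1 / 64.3
d = 1.448 mm

1.448 mm


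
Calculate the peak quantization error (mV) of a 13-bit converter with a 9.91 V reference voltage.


The maximum quantization error is +/- LSB/2.
LSB = Vref / 2^n = 9.91 / 8192 = 0.00120972 V
Max error = LSB / 2 = 0.00120972 / 2 = 0.00060486 V
Max error = 0.6049 mV

0.6049 mV


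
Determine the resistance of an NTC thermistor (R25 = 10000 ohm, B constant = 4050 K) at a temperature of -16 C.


NTC thermistor equation: Rt = R25 * exp(B * (1/T - 1/T25)).
T in Kelvin: 257.15 K, T25 = 298.15 K
1/T - 1/T25 = 1/257.15 - 1/298.15 = 0.00053476
B * (1/T - 1/T25) = 4050 * 0.00053476 = 2.1658
Rt = 10000 * exp(2.1658) = 87215.4 ohm

87215.4 ohm


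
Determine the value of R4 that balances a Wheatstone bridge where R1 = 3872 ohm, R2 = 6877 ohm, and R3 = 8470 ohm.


At balance: R1*R4 = R2*R3, so R4 = R2*R3/R1.
R4 = 6877 * 8470 / 3872
R4 = 58248190 / 3872
R4 = 15043.44 ohm

15043.44 ohm


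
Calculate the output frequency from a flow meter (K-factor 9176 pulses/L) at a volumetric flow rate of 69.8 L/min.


Frequency = K * Q / 60 (converting L/min to L/s).
f = 9176 * 69.8 / 60
f = 640484.8 / 60
f = 10674.75 Hz

10674.75 Hz


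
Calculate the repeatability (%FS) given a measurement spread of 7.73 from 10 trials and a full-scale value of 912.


Repeatability = (spread / full scale) * 100%.
R = (7.73 / 912) * 100
R = 0.848 %FS

0.848 %FS


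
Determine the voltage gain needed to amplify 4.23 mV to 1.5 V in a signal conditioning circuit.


Gain = Vout / Vin (converting to same units).
G = 1.5 V / 4.23 mV
G = 1500.0 mV / 4.23 mV
G = 354.61

354.61


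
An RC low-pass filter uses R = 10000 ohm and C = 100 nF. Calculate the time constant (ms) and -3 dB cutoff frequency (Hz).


Time constant: tau = R * C.
tau = 10000 * 1.00e-07 = 0.001 s
tau = 1.0 ms
Cutoff frequency: fc = 1 / (2*pi*R*C).
fc = 1 / (2*pi*0.001) = 159.15 Hz

tau = 1.0 ms, fc = 159.15 Hz


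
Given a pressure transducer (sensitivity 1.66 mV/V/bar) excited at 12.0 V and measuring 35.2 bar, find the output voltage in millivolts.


Output = sensitivity * Vex * P.
Vout = 1.66 * 12.0 * 35.2
Vout = 19.92 * 35.2
Vout = 701.18 mV

701.18 mV


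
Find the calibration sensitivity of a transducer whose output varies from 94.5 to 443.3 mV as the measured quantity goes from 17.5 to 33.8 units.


Sensitivity = (y2 - y1) / (x2 - x1).
S = (443.3 - 94.5) / (33.8 - 17.5)
S = 348.8 / 16.3
S = 21.3988 mV/unit

21.3988 mV/unit


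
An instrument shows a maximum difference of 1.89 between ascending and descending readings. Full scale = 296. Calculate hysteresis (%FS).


Hysteresis = (max difference / full scale) * 100%.
H = (1.89 / 296) * 100
H = 0.639 %FS

0.639 %FS


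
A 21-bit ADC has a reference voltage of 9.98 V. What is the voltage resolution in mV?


The resolution (LSB) of an ADC is Vref / 2^n.
LSB = 9.98 / 2^21
LSB = 9.98 / 2097152
LSB = 4.76e-06 V = 0.00475883 mV

0.00475883 mV


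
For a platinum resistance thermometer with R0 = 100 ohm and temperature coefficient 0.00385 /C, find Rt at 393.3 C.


The RTD equation: Rt = R0 * (1 + alpha * T).
Rt = 100 * (1 + 0.00385 * 393.3)
Rt = 100 * (1 + 1.514205)
Rt = 100 * 2.514205
Rt = 251.421 ohm

251.421 ohm


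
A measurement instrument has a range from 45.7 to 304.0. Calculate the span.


Span = upper range - lower range.
Span = 304.0 - (45.7)
Span = 258.3

258.3


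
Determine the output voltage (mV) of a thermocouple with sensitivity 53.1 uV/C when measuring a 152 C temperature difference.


The thermocouple output V = sensitivity * dT.
V = 53.1 uV/C * 152 C
V = 8071.2 uV
V = 8.071 mV

8.071 mV


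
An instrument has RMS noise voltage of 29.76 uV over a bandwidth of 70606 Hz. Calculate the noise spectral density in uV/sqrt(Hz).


Noise spectral density = Vrms / sqrt(BW).
NSD = 29.76 / sqrt(70606)
NSD = 29.76 / 265.7179
NSD = 0.112 uV/sqrt(Hz)

0.112 uV/sqrt(Hz)


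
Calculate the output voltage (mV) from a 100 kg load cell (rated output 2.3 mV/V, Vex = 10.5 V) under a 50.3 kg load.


Vout = rated_output * Vex * (load / capacity).
Vout = 2.3 * 10.5 * (50.3 / 100)
Vout = 2.3 * 10.5 * 0.503
Vout = 12.147 mV

12.147 mV


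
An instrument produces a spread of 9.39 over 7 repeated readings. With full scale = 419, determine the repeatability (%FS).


Repeatability = (spread / full scale) * 100%.
R = (9.39 / 419) * 100
R = 2.241 %FS

2.241 %FS


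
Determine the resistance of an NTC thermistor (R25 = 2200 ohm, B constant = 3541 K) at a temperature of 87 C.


NTC thermistor equation: Rt = R25 * exp(B * (1/T - 1/T25)).
T in Kelvin: 360.15 K, T25 = 298.15 K
1/T - 1/T25 = 1/360.15 - 1/298.15 = -0.0005774
B * (1/T - 1/T25) = 3541 * -0.0005774 = -2.0446
Rt = 2200 * exp(-2.0446) = 284.8 ohm

284.8 ohm


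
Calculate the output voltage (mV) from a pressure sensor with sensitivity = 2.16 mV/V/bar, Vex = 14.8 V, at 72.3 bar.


Output = sensitivity * Vex * P.
Vout = 2.16 * 14.8 * 72.3
Vout = 31.968 * 72.3
Vout = 2311.29 mV

2311.29 mV


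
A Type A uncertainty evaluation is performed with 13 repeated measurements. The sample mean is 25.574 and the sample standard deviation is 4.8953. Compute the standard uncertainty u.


The standard uncertainty for Type A evaluation is u = s / sqrt(n).
u = 4.8953 / sqrt(13)
u = 4.8953 / 3.6056
u = 1.3577

1.3577


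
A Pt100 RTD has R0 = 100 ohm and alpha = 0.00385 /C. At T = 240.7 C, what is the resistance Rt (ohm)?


The RTD equation: Rt = R0 * (1 + alpha * T).
Rt = 100 * (1 + 0.00385 * 240.7)
Rt = 100 * (1 + 0.926695)
Rt = 100 * 1.926695
Rt = 192.669 ohm

192.669 ohm


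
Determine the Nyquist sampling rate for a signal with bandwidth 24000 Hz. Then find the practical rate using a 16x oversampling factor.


By Nyquist theorem, fs_min = 2 * fmax.
fs_min = 2 * 24000 = 48000 Hz
Practical rate = 16 * fs_min = 16 * 48000 = 768000 Hz

fs_min = 48000 Hz, fs_practical = 768000 Hz


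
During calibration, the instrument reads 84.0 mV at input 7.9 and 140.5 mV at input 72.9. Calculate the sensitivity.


Sensitivity = (y2 - y1) / (x2 - x1).
S = (140.5 - 84.0) / (72.9 - 7.9)
S = 56.5 / 65.0
S = 0.8692 mV/unit

0.8692 mV/unit


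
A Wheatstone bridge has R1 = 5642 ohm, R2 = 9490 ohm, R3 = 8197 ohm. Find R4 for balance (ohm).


At balance: R1*R4 = R2*R3, so R4 = R2*R3/R1.
R4 = 9490 * 8197 / 5642
R4 = 77789530 / 5642
R4 = 13787.58 ohm

13787.58 ohm


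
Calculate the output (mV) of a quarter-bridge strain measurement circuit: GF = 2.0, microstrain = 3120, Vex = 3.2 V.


Quarter bridge output: Vout = (GF * epsilon * Vex) / 4.
Vout = (2.0 * 3120e-6 * 3.2) / 4
Vout = 0.019968 / 4 V
Vout = 0.004992 V = 4.992 mV

4.992 mV


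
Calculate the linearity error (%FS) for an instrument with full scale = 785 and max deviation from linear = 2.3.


Linearity error = (max deviation / full scale) * 100%.
Linearity = (2.3 / 785) * 100
Linearity = 0.293 %FS

0.293 %FS


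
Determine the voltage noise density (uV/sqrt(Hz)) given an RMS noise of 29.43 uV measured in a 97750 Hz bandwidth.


Noise spectral density = Vrms / sqrt(BW).
NSD = 29.43 / sqrt(97750)
NSD = 29.43 / 312.65
NSD = 0.0941 uV/sqrt(Hz)

0.0941 uV/sqrt(Hz)


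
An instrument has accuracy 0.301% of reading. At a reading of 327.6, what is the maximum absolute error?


Absolute error = (accuracy% / 100) * reading.
Error = (0.301 / 100) * 327.6
Error = 0.00301 * 327.6
Error = 0.9861

0.9861


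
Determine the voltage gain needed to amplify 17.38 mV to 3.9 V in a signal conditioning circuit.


Gain = Vout / Vin (converting to same units).
G = 3.9 V / 17.38 mV
G = 3900.0 mV / 17.38 mV
G = 224.4

224.4


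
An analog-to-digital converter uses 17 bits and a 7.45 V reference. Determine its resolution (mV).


The resolution (LSB) of an ADC is Vref / 2^n.
LSB = 7.45 / 2^17
LSB = 7.45 / 131072
LSB = 5.684e-05 V = 0.05683899 mV

0.05683899 mV


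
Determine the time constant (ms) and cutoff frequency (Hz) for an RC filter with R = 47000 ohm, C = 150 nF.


Time constant: tau = R * C.
tau = 47000 * 1.50e-07 = 0.00705 s
tau = 7.05 ms
Cutoff frequency: fc = 1 / (2*pi*R*C).
fc = 1 / (2*pi*0.00705) = 22.58 Hz

tau = 7.05 ms, fc = 22.58 Hz


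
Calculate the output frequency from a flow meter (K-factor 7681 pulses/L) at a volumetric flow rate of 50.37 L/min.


Frequency = K * Q / 60 (converting L/min to L/s).
f = 7681 * 50.37 / 60
f = 386891.97 / 60
f = 6448.2 Hz

6448.2 Hz


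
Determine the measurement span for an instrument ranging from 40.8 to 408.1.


Span = upper range - lower range.
Span = 408.1 - (40.8)
Span = 367.3

367.3


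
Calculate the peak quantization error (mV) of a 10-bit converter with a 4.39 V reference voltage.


The maximum quantization error is +/- LSB/2.
LSB = Vref / 2^n = 4.39 / 1024 = 0.00428711 V
Max error = LSB / 2 = 0.00428711 / 2 = 0.00214355 V
Max error = 2.1436 mV

2.1436 mV


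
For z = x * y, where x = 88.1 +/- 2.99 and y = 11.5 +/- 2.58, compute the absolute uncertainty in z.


For a product z = x*y, the relative uncertainty is:
uz/z = sqrt((ux/x)^2 + (uy/y)^2)
Relative uncertainties: ux/x = 2.99/88.1 = 0.033939
uy/y = 2.58/11.5 = 0.224348
z = 88.1 * 11.5 = 1013.1
uz = 1013.1 * sqrt(0.033939^2 + 0.224348^2) = 229.884

229.884


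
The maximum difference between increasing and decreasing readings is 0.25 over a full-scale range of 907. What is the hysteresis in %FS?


Hysteresis = (max difference / full scale) * 100%.
H = (0.25 / 907) * 100
H = 0.028 %FS

0.028 %FS


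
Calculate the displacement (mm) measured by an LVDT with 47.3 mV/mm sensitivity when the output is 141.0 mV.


Displacement = Vout / sensitivity.
d = 141.0 / 47.3
d = 2.981 mm

2.981 mm


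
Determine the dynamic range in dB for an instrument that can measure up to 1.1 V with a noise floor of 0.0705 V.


Dynamic range = 20 * log10(Vmax / Vnoise).
DR = 20 * log10(1.1 / 0.0705)
DR = 20 * log10(15.6)
DR = 23.86 dB

23.86 dB


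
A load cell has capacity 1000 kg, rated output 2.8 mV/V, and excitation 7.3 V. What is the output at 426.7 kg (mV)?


Vout = rated_output * Vex * (load / capacity).
Vout = 2.8 * 7.3 * (426.7 / 1000)
Vout = 2.8 * 7.3 * 0.4267
Vout = 8.722 mV

8.722 mV


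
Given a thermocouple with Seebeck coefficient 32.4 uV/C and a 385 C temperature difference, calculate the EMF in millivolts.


The thermocouple output V = sensitivity * dT.
V = 32.4 uV/C * 385 C
V = 12474.0 uV
V = 12.474 mV

12.474 mV


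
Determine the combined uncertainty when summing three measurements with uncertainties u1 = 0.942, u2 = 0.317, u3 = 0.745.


For a sum of independent quantities, uc = sqrt(u1^2 + u2^2 + u3^2).
uc = sqrt(0.942^2 + 0.317^2 + 0.745^2)
uc = sqrt(0.887364 + 0.100489 + 0.555025)
uc = 1.2421

1.2421


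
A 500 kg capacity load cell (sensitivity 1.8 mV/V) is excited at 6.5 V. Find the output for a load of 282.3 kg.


Vout = rated_output * Vex * (load / capacity).
Vout = 1.8 * 6.5 * (282.3 / 500)
Vout = 1.8 * 6.5 * 0.5646
Vout = 6.606 mV

6.606 mV


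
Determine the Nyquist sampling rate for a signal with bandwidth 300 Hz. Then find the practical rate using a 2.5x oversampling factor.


By Nyquist theorem, fs_min = 2 * fmax.
fs_min = 2 * 300 = 600 Hz
Practical rate = 2.5 * fs_min = 2.5 * 600 = 1500 Hz

fs_min = 600 Hz, fs_practical = 1500 Hz


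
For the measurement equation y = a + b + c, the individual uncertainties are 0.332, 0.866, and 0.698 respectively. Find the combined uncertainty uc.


For a sum of independent quantities, uc = sqrt(u1^2 + u2^2 + u3^2).
uc = sqrt(0.332^2 + 0.866^2 + 0.698^2)
uc = sqrt(0.110224 + 0.749956 + 0.487204)
uc = 1.1608

1.1608


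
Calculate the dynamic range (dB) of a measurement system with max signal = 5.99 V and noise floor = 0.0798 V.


Dynamic range = 20 * log10(Vmax / Vnoise).
DR = 20 * log10(5.99 / 0.0798)
DR = 20 * log10(75.06)
DR = 37.51 dB

37.51 dB


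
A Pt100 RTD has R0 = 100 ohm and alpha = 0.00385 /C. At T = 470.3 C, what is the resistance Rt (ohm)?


The RTD equation: Rt = R0 * (1 + alpha * T).
Rt = 100 * (1 + 0.00385 * 470.3)
Rt = 100 * (1 + 1.810655)
Rt = 100 * 2.810655
Rt = 281.065 ohm

281.065 ohm


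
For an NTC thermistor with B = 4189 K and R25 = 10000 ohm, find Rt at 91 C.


NTC thermistor equation: Rt = R25 * exp(B * (1/T - 1/T25)).
T in Kelvin: 364.15 K, T25 = 298.15 K
1/T - 1/T25 = 1/364.15 - 1/298.15 = -0.0006079
B * (1/T - 1/T25) = 4189 * -0.0006079 = -2.5465
Rt = 10000 * exp(-2.5465) = 783.6 ohm

783.6 ohm


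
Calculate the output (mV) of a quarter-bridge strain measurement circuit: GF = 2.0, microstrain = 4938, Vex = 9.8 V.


Quarter bridge output: Vout = (GF * epsilon * Vex) / 4.
Vout = (2.0 * 4938e-6 * 9.8) / 4
Vout = 0.0967848 / 4 V
Vout = 0.0241962 V = 24.1962 mV

24.1962 mV


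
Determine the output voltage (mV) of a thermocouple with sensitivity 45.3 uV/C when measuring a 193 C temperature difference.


The thermocouple output V = sensitivity * dT.
V = 45.3 uV/C * 193 C
V = 8742.9 uV
V = 8.743 mV

8.743 mV


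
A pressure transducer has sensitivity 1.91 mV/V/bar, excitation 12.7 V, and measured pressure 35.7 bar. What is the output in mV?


Output = sensitivity * Vex * P.
Vout = 1.91 * 12.7 * 35.7
Vout = 24.257 * 35.7
Vout = 865.97 mV

865.97 mV


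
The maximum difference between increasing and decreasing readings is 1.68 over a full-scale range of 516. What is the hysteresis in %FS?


Hysteresis = (max difference / full scale) * 100%.
H = (1.68 / 516) * 100
H = 0.326 %FS

0.326 %FS


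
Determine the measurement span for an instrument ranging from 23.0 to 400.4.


Span = upper range - lower range.
Span = 400.4 - (23.0)
Span = 377.4

377.4


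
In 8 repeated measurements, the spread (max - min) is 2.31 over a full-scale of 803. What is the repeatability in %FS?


Repeatability = (spread / full scale) * 100%.
R = (2.31 / 803) * 100
R = 0.288 %FS

0.288 %FS


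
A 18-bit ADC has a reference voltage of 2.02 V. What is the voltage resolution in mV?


The resolution (LSB) of an ADC is Vref / 2^n.
LSB = 2.02 / 2^18
LSB = 2.02 / 262144
LSB = 7.71e-06 V = 0.00770569 mV

0.00770569 mV


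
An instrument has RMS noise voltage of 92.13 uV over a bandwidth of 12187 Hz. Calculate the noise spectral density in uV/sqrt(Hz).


Noise spectral density = Vrms / sqrt(BW).
NSD = 92.13 / sqrt(12187)
NSD = 92.13 / 110.3947
NSD = 0.8346 uV/sqrt(Hz)

0.8346 uV/sqrt(Hz)


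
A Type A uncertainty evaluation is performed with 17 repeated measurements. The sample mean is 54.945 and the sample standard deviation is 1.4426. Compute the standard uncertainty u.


The standard uncertainty for Type A evaluation is u = s / sqrt(n).
u = 1.4426 / sqrt(17)
u = 1.4426 / 4.1231
u = 0.3499

0.3499


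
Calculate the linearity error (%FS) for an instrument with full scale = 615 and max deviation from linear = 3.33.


Linearity error = (max deviation / full scale) * 100%.
Linearity = (3.33 / 615) * 100
Linearity = 0.541 %FS

0.541 %FS


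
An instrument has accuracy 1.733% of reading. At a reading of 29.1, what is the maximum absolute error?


Absolute error = (accuracy% / 100) * reading.
Error = (1.733 / 100) * 29.1
Error = 0.01733 * 29.1
Error = 0.5043

0.5043


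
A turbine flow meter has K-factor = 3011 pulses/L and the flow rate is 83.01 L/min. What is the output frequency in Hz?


Frequency = K * Q / 60 (converting L/min to L/s).
f = 3011 * 83.01 / 60
f = 249943.11 / 60
f = 4165.72 Hz

4165.72 Hz


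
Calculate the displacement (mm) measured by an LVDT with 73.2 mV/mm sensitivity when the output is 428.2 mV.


Displacement = Vout / sensitivity.
d = 428.2 / 73.2
d = 5.85 mm

5.85 mm


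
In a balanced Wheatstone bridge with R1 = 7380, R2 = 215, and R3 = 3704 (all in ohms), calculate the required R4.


At balance: R1*R4 = R2*R3, so R4 = R2*R3/R1.
R4 = 215 * 3704 / 7380
R4 = 796360 / 7380
R4 = 107.91 ohm

107.91 ohm


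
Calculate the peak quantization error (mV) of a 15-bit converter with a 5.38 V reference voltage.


The maximum quantization error is +/- LSB/2.
LSB = Vref / 2^n = 5.38 / 32768 = 0.00016418 V
Max error = LSB / 2 = 0.00016418 / 2 = 8.209e-05 V
Max error = 0.0821 mV

0.0821 mV


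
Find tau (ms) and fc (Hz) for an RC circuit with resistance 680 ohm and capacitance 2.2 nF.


Time constant: tau = R * C.
tau = 680 * 2.20e-09 = 1.496e-06 s
tau = 0.0015 ms
Cutoff frequency: fc = 1 / (2*pi*R*C).
fc = 1 / (2*pi*1.496e-06) = 106386.99 Hz

tau = 0.0015 ms, fc = 106386.99 Hz


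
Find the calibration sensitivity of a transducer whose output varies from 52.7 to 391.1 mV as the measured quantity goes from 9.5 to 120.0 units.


Sensitivity = (y2 - y1) / (x2 - x1).
S = (391.1 - 52.7) / (120.0 - 9.5)
S = 338.4 / 110.5
S = 3.0624 mV/unit

3.0624 mV/unit


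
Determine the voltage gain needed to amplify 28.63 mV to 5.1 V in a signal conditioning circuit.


Gain = Vout / Vin (converting to same units).
G = 5.1 V / 28.63 mV
G = 5100.0 mV / 28.63 mV
G = 178.13

178.13


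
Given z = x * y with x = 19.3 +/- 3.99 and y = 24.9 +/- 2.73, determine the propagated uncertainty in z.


For a product z = x*y, the relative uncertainty is:
uz/z = sqrt((ux/x)^2 + (uy/y)^2)
Relative uncertainties: ux/x = 3.99/19.3 = 0.206736
uy/y = 2.73/24.9 = 0.109639
z = 19.3 * 24.9 = 480.6
uz = 480.6 * sqrt(0.206736^2 + 0.109639^2) = 112.458

112.458


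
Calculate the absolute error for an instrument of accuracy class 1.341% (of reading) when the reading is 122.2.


Absolute error = (accuracy% / 100) * reading.
Error = (1.341 / 100) * 122.2
Error = 0.01341 * 122.2
Error = 1.6387

1.6387


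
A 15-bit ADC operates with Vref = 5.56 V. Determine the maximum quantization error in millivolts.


The maximum quantization error is +/- LSB/2.
LSB = Vref / 2^n = 5.56 / 32768 = 0.00016968 V
Max error = LSB / 2 = 0.00016968 / 2 = 8.484e-05 V
Max error = 0.0848 mV

0.0848 mV


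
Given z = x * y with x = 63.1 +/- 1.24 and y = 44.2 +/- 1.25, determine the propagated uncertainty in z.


For a product z = x*y, the relative uncertainty is:
uz/z = sqrt((ux/x)^2 + (uy/y)^2)
Relative uncertainties: ux/x = 1.24/63.1 = 0.019651
uy/y = 1.25/44.2 = 0.028281
z = 63.1 * 44.2 = 2789.0
uz = 2789.0 * sqrt(0.019651^2 + 0.028281^2) = 96.048

96.048


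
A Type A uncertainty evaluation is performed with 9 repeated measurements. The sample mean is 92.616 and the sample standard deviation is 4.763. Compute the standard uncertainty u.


The standard uncertainty for Type A evaluation is u = s / sqrt(n).
u = 4.763 / sqrt(9)
u = 4.763 / 3.0
u = 1.5877

1.5877


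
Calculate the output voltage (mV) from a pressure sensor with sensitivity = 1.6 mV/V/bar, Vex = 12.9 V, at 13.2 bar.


Output = sensitivity * Vex * P.
Vout = 1.6 * 12.9 * 13.2
Vout = 20.64 * 13.2
Vout = 272.45 mV

272.45 mV


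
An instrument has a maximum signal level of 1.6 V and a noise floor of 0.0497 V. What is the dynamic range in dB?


Dynamic range = 20 * log10(Vmax / Vnoise).
DR = 20 * log10(1.6 / 0.0497)
DR = 20 * log10(32.19)
DR = 30.16 dB

30.16 dB


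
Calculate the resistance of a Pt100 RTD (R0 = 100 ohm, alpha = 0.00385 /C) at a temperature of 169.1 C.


The RTD equation: Rt = R0 * (1 + alpha * T).
Rt = 100 * (1 + 0.00385 * 169.1)
Rt = 100 * (1 + 0.651035)
Rt = 100 * 1.651035
Rt = 165.103 ohm

165.103 ohm


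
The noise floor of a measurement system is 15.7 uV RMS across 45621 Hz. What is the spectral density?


Noise spectral density = Vrms / sqrt(BW).
NSD = 15.7 / sqrt(45621)
NSD = 15.7 / 213.5907
NSD = 0.0735 uV/sqrt(Hz)

0.0735 uV/sqrt(Hz)


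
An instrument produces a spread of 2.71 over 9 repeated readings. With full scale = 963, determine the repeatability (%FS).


Repeatability = (spread / full scale) * 100%.
R = (2.71 / 963) * 100
R = 0.281 %FS

0.281 %FS


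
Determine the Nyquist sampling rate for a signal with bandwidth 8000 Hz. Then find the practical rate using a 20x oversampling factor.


By Nyquist theorem, fs_min = 2 * fmax.
fs_min = 2 * 8000 = 16000 Hz
Practical rate = 20 * fs_min = 20 * 16000 = 320000 Hz

fs_min = 16000 Hz, fs_practical = 320000 Hz


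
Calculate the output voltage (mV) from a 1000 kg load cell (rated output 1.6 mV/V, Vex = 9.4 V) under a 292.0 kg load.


Vout = rated_output * Vex * (load / capacity).
Vout = 1.6 * 9.4 * (292.0 / 1000)
Vout = 1.6 * 9.4 * 0.292
Vout = 4.392 mV

4.392 mV


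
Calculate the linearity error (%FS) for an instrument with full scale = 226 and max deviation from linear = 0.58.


Linearity error = (max deviation / full scale) * 100%.
Linearity = (0.58 / 226) * 100
Linearity = 0.257 %FS

0.257 %FS


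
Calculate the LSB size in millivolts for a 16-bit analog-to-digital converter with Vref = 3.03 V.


The resolution (LSB) of an ADC is Vref / 2^n.
LSB = 3.03 / 2^16
LSB = 3.03 / 65536
LSB = 4.623e-05 V = 0.04623413 mV

0.04623413 mV


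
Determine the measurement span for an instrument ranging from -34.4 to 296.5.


Span = upper range - lower range.
Span = 296.5 - (-34.4)
Span = 330.9

330.9


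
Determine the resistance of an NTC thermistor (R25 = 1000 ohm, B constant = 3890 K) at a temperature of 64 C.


NTC thermistor equation: Rt = R25 * exp(B * (1/T - 1/T25)).
T in Kelvin: 337.15 K, T25 = 298.15 K
1/T - 1/T25 = 1/337.15 - 1/298.15 = -0.00038798
B * (1/T - 1/T25) = 3890 * -0.00038798 = -1.5092
Rt = 1000 * exp(-1.5092) = 221.1 ohm

221.1 ohm


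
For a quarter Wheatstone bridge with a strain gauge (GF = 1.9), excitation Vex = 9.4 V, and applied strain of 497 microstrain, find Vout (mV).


Quarter bridge output: Vout = (GF * epsilon * Vex) / 4.
Vout = (1.9 * 497e-6 * 9.4) / 4
Vout = 0.00887642 / 4 V
Vout = 0.0022191 V = 2.2191 mV

2.2191 mV


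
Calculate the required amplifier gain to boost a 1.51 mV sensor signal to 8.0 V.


Gain = Vout / Vin (converting to same units).
G = 8.0 V / 1.51 mV
G = 8000.0 mV / 1.51 mV
G = 5298.01

5298.01


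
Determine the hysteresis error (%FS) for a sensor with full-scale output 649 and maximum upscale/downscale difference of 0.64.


Hysteresis = (max difference / full scale) * 100%.
H = (0.64 / 649) * 100
H = 0.099 %FS

0.099 %FS


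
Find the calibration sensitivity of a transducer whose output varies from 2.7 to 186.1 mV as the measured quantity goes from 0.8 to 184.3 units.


Sensitivity = (y2 - y1) / (x2 - x1).
S = (186.1 - 2.7) / (184.3 - 0.8)
S = 183.4 / 183.5
S = 0.9995 mV/unit

0.9995 mV/unit


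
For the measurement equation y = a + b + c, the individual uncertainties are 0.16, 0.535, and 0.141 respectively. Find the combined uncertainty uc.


For a sum of independent quantities, uc = sqrt(u1^2 + u2^2 + u3^2).
uc = sqrt(0.16^2 + 0.535^2 + 0.141^2)
uc = sqrt(0.0256 + 0.286225 + 0.019881)
uc = 0.5759

0.5759


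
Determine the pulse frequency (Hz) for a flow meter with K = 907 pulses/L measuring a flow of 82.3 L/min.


Frequency = K * Q / 60 (converting L/min to L/s).
f = 907 * 82.3 / 60
f = 74646.1 / 60
f = 1244.1 Hz

1244.1 Hz


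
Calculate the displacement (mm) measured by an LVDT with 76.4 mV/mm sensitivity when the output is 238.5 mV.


Displacement = Vout / sensitivity.
d = 238.5 / 76.4
d = 3.122 mm

3.122 mm


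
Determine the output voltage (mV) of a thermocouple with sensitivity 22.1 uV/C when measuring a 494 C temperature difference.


The thermocouple output V = sensitivity * dT.
V = 22.1 uV/C * 494 C
V = 10917.4 uV
V = 10.917 mV

10.917 mV


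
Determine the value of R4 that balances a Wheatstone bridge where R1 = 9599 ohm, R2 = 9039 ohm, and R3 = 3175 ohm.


At balance: R1*R4 = R2*R3, so R4 = R2*R3/R1.
R4 = 9039 * 3175 / 9599
R4 = 28698825 / 9599
R4 = 2989.77 ohm

2989.77 ohm


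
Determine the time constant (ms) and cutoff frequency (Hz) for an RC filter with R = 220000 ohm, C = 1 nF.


Time constant: tau = R * C.
tau = 220000 * 1.00e-09 = 0.00022 s
tau = 0.22 ms
Cutoff frequency: fc = 1 / (2*pi*R*C).
fc = 1 / (2*pi*0.00022) = 723.43 Hz

tau = 0.22 ms, fc = 723.43 Hz


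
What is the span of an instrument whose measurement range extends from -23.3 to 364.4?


Span = upper range - lower range.
Span = 364.4 - (-23.3)
Span = 387.7

387.7


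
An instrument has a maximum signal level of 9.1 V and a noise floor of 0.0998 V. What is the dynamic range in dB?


Dynamic range = 20 * log10(Vmax / Vnoise).
DR = 20 * log10(9.1 / 0.0998)
DR = 20 * log10(91.18)
DR = 39.2 dB

39.2 dB


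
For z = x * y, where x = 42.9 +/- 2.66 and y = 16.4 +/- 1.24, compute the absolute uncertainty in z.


For a product z = x*y, the relative uncertainty is:
uz/z = sqrt((ux/x)^2 + (uy/y)^2)
Relative uncertainties: ux/x = 2.66/42.9 = 0.062005
uy/y = 1.24/16.4 = 0.07561
z = 42.9 * 16.4 = 703.6
uz = 703.6 * sqrt(0.062005^2 + 0.07561^2) = 68.796

68.796


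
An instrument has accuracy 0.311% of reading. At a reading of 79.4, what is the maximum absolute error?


Absolute error = (accuracy% / 100) * reading.
Error = (0.311 / 100) * 79.4
Error = 0.00311 * 79.4
Error = 0.2469

0.2469


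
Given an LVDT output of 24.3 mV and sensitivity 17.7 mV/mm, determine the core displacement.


Displacement = Vout / sensitivity.
d = 24.3 / 17.7
d = 1.373 mm

1.373 mm


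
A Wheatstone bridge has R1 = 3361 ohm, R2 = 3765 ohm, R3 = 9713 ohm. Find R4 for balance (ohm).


At balance: R1*R4 = R2*R3, so R4 = R2*R3/R1.
R4 = 3765 * 9713 / 3361
R4 = 36569445 / 3361
R4 = 10880.53 ohm

10880.53 ohm


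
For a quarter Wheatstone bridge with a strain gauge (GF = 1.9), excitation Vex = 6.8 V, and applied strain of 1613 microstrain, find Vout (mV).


Quarter bridge output: Vout = (GF * epsilon * Vex) / 4.
Vout = (1.9 * 1613e-6 * 6.8) / 4
Vout = 0.02083996 / 4 V
Vout = 0.00520999 V = 5.21 mV

5.21 mV


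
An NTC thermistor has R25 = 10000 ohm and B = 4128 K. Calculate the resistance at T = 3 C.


NTC thermistor equation: Rt = R25 * exp(B * (1/T - 1/T25)).
T in Kelvin: 276.15 K, T25 = 298.15 K
1/T - 1/T25 = 1/276.15 - 1/298.15 = 0.0002672
B * (1/T - 1/T25) = 4128 * 0.0002672 = 1.103
Rt = 10000 * exp(1.103) = 30132.5 ohm

30132.5 ohm


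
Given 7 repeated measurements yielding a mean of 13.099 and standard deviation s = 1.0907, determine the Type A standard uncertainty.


The standard uncertainty for Type A evaluation is u = s / sqrt(n).
u = 1.0907 / sqrt(7)
u = 1.0907 / 2.6458
u = 0.4122

0.4122


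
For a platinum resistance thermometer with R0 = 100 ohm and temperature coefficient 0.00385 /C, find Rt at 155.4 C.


The RTD equation: Rt = R0 * (1 + alpha * T).
Rt = 100 * (1 + 0.00385 * 155.4)
Rt = 100 * (1 + 0.59829)
Rt = 100 * 1.59829
Rt = 159.829 ohm

159.829 ohm


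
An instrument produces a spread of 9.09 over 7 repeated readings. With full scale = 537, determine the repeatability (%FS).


Repeatability = (spread / full scale) * 100%.
R = (9.09 / 537) * 100
R = 1.693 %FS

1.693 %FS


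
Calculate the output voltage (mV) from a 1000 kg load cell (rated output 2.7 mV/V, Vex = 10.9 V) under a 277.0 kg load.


Vout = rated_output * Vex * (load / capacity).
Vout = 2.7 * 10.9 * (277.0 / 1000)
Vout = 2.7 * 10.9 * 0.277
Vout = 8.152 mV

8.152 mV


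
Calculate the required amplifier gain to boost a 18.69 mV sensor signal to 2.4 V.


Gain = Vout / Vin (converting to same units).
G = 2.4 V / 18.69 mV
G = 2400.0 mV / 18.69 mV
G = 128.41

128.41


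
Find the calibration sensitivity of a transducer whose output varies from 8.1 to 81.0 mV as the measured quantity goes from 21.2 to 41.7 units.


Sensitivity = (y2 - y1) / (x2 - x1).
S = (81.0 - 8.1) / (41.7 - 21.2)
S = 72.9 / 20.5
S = 3.5561 mV/unit

3.5561 mV/unit


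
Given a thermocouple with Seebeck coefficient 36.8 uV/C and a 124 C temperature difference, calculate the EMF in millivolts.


The thermocouple output V = sensitivity * dT.
V = 36.8 uV/C * 124 C
V = 4563.2 uV
V = 4.563 mV

4.563 mV


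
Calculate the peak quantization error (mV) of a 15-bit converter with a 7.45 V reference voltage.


The maximum quantization error is +/- LSB/2.
LSB = Vref / 2^n = 7.45 / 32768 = 0.00022736 V
Max error = LSB / 2 = 0.00022736 / 2 = 0.00011368 V
Max error = 0.1137 mV

0.1137 mV


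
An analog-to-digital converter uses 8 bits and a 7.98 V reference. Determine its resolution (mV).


The resolution (LSB) of an ADC is Vref / 2^n.
LSB = 7.98 / 2^8
LSB = 7.98 / 256
LSB = 0.03117188 V = 31.171875 mV

31.171875 mV


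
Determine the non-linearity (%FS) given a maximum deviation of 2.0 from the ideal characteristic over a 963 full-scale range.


Linearity error = (max deviation / full scale) * 100%.
Linearity = (2.0 / 963) * 100
Linearity = 0.208 %FS

0.208 %FS


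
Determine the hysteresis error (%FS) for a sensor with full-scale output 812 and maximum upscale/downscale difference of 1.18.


Hysteresis = (max difference / full scale) * 100%.
H = (1.18 / 812) * 100
H = 0.145 %FS

0.145 %FS


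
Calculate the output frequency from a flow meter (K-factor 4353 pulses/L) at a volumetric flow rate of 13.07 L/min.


Frequency = K * Q / 60 (converting L/min to L/s).
f = 4353 * 13.07 / 60
f = 56893.71 / 60
f = 948.23 Hz

948.23 Hz


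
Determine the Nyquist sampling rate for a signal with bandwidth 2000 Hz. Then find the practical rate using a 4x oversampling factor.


By Nyquist theorem, fs_min = 2 * fmax.
fs_min = 2 * 2000 = 4000 Hz
Practical rate = 4 * fs_min = 4 * 4000 = 16000 Hz

fs_min = 4000 Hz, fs_practical = 16000 Hz


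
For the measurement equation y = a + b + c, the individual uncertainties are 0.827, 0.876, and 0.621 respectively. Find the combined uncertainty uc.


For a sum of independent quantities, uc = sqrt(u1^2 + u2^2 + u3^2).
uc = sqrt(0.827^2 + 0.876^2 + 0.621^2)
uc = sqrt(0.683929 + 0.767376 + 0.385641)
uc = 1.3553

1.3553


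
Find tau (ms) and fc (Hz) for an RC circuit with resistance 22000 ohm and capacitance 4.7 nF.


Time constant: tau = R * C.
tau = 22000 * 4.70e-09 = 0.0001034 s
tau = 0.1034 ms
Cutoff frequency: fc = 1 / (2*pi*R*C).
fc = 1 / (2*pi*0.0001034) = 1539.22 Hz

tau = 0.1034 ms, fc = 1539.22 Hz


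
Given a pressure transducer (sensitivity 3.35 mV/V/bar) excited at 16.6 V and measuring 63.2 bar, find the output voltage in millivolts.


Output = sensitivity * Vex * P.
Vout = 3.35 * 16.6 * 63.2
Vout = 55.61 * 63.2
Vout = 3514.55 mV

3514.55 mV


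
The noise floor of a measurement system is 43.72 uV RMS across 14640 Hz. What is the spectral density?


Noise spectral density = Vrms / sqrt(BW).
NSD = 43.72 / sqrt(14640)
NSD = 43.72 / 120.9959
NSD = 0.3613 uV/sqrt(Hz)

0.3613 uV/sqrt(Hz)


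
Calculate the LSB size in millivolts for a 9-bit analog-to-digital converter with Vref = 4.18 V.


The resolution (LSB) of an ADC is Vref / 2^n.
LSB = 4.18 / 2^9
LSB = 4.18 / 512
LSB = 0.00816406 V = 8.1640625 mV

8.1640625 mV


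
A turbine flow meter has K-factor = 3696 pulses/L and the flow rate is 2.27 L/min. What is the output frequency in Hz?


Frequency = K * Q / 60 (converting L/min to L/s).
f = 3696 * 2.27 / 60
f = 8389.92 / 60
f = 139.83 Hz

139.83 Hz


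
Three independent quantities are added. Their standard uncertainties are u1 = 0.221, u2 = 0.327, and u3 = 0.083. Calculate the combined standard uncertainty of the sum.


For a sum of independent quantities, uc = sqrt(u1^2 + u2^2 + u3^2).
uc = sqrt(0.221^2 + 0.327^2 + 0.083^2)
uc = sqrt(0.048841 + 0.106929 + 0.006889)
uc = 0.4033

0.4033


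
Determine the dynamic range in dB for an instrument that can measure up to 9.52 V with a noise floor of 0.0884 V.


Dynamic range = 20 * log10(Vmax / Vnoise).
DR = 20 * log10(9.52 / 0.0884)
DR = 20 * log10(107.69)
DR = 40.64 dB

40.64 dB


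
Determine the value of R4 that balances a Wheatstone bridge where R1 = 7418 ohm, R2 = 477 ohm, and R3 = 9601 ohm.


At balance: R1*R4 = R2*R3, so R4 = R2*R3/R1.
R4 = 477 * 9601 / 7418
R4 = 4579677 / 7418
R4 = 617.37 ohm

617.37 ohm
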